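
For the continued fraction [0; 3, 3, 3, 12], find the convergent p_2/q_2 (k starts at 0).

3/10

Using pₖ = aₖpₖ₋₁ + pₖ₋₂, qₖ = aₖqₖ₋₁ + qₖ₋₂ (with p₋₁=1, p₋₂=0, q₋₁=0, q₋₂=1):
  k=0: a=0, p=0, q=1
  k=1: a=3, p=1, q=3
  k=2: a=3, p=3, q=10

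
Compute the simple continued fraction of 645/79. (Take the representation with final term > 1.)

645 = 8×79 + 13
79 = 6×13 + 1
13 = 13×1 + 0  (stop)
So 645/79 = [8; 6, 13].

[8; 6, 13]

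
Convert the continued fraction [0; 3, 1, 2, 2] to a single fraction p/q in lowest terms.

Using pₖ = aₖpₖ₋₁ + pₖ₋₂ and qₖ = aₖqₖ₋₁ + qₖ₋₂:
  k=0: a=0, p=0, q=1
  k=1: a=3, p=1, q=3
  k=2: a=1, p=1, q=4
  k=3: a=2, p=3, q=11
  k=4: a=2, p=7, q=26

7/26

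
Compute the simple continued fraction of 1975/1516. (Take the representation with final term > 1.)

[1; 3, 3, 3, 3, 4, 3]

1975 = 1·1516 + 459
1516 = 3·459 + 139
459 = 3·139 + 42
139 = 3·42 + 13
42 = 3·13 + 3
13 = 4·3 + 1
3 = 3·1 + 0  (stop)
So 1975/1516 = [1; 3, 3, 3, 3, 4, 3].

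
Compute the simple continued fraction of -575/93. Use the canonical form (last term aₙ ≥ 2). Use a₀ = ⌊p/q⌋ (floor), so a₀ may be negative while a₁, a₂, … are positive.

-575 = -7*93 + 76
93 = 1*76 + 17
76 = 4*17 + 8
17 = 2*8 + 1
8 = 8*1 + 0  (stop)
So -575/93 = [-7; 1, 4, 2, 8].

[-7; 1, 4, 2, 8]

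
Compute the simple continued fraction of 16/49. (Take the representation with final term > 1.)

[0; 3, 16]

16 = 0×49 + 16
49 = 3×16 + 1
16 = 16×1 + 0  (stop)
So 16/49 = [0; 3, 16].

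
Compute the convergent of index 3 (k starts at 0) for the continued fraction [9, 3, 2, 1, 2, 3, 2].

93/10

Using pₖ = aₖpₖ₋₁ + pₖ₋₂, qₖ = aₖqₖ₋₁ + qₖ₋₂ (with p₋₁=1, p₋₂=0, q₋₁=0, q₋₂=1):
  k=0: a=9, p=9, q=1
  k=1: a=3, p=28, q=3
  k=2: a=2, p=65, q=7
  k=3: a=1, p=93, q=10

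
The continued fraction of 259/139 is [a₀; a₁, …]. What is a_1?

1

259 = 1·139 + 120   →  a_0 = 1
139 = 1·120 + 19   →  a_1 = 1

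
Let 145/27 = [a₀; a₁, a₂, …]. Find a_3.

2

145 = 5·27 + 10   →  a_0 = 5
27 = 2·10 + 7   →  a_1 = 2
10 = 1·7 + 3   →  a_2 = 1
7 = 2·3 + 1   →  a_3 = 2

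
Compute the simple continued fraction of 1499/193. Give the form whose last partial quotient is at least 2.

[7; 1, 3, 3, 2, 6]

1499 = 7*193 + 148
193 = 1*148 + 45
148 = 3*45 + 13
45 = 3*13 + 6
13 = 2*6 + 1
6 = 6*1 + 0  (stop)
So 1499/193 = [7; 1, 3, 3, 2, 6].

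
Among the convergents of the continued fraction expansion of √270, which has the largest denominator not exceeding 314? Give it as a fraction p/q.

2284/139

√270 = [16; 2, 3, 6, 3, 2, 32, …] (period length 6).
Convergents:
  p_0/q_0 = 16/1
  p_1/q_1 = 33/2
  p_2/q_2 = 115/7
  p_3/q_3 = 723/44
  p_4/q_4 = 2284/139
  p_5/q_5 = 5291/322
q_4 = 139 ≤ 314 < 322 = q_5, so the answer is 2284/139.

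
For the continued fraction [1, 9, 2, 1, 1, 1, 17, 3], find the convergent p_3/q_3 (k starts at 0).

31/28

Using pₖ = aₖpₖ₋₁ + pₖ₋₂, qₖ = aₖqₖ₋₁ + qₖ₋₂ (with p₋₁=1, p₋₂=0, q₋₁=0, q₋₂=1):
  k=0: a=1, p=1, q=1
  k=1: a=9, p=10, q=9
  k=2: a=2, p=21, q=19
  k=3: a=1, p=31, q=28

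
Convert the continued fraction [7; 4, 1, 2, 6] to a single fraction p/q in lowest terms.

642/89

Fold from the inside: start with 6/1.
  2 + 1/6 = 13/6
  1 + 6/13 = 19/13
  4 + 13/19 = 89/19
  7 + 19/89 = 642/89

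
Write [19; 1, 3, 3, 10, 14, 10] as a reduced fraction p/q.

376079/19024

Using pₖ = aₖpₖ₋₁ + pₖ₋₂ and qₖ = aₖqₖ₋₁ + qₖ₋₂:
  k=0: a=19, p=19, q=1
  k=1: a=1, p=20, q=1
  k=2: a=3, p=79, q=4
  k=3: a=3, p=257, q=13
  k=4: a=10, p=2649, q=134
  k=5: a=14, p=37343, q=1889
  k=6: a=10, p=376079, q=19024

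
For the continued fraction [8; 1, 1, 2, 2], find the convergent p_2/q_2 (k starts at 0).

17/2

Using pₖ = aₖpₖ₋₁ + pₖ₋₂, qₖ = aₖqₖ₋₁ + qₖ₋₂ (with p₋₁=1, p₋₂=0, q₋₁=0, q₋₂=1):
  k=0: a=8, p=8, q=1
  k=1: a=1, p=9, q=1
  k=2: a=1, p=17, q=2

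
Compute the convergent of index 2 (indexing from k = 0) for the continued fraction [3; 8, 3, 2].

78/25

Using pₖ = aₖpₖ₋₁ + pₖ₋₂, qₖ = aₖqₖ₋₁ + qₖ₋₂ (with p₋₁=1, p₋₂=0, q₋₁=0, q₋₂=1):
  k=0: a=3, p=3, q=1
  k=1: a=8, p=25, q=8
  k=2: a=3, p=78, q=25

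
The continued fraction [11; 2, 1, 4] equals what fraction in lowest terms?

159/14

Using pₖ = aₖpₖ₋₁ + pₖ₋₂ and qₖ = aₖqₖ₋₁ + qₖ₋₂:
  k=0: a=11, p=11, q=1
  k=1: a=2, p=23, q=2
  k=2: a=1, p=34, q=3
  k=3: a=4, p=159, q=14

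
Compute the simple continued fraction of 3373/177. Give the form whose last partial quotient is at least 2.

[19; 17, 1, 2, 3]

3373 = 19*177 + 10
177 = 17*10 + 7
10 = 1*7 + 3
7 = 2*3 + 1
3 = 3*1 + 0  (stop)
So 3373/177 = [19; 17, 1, 2, 3].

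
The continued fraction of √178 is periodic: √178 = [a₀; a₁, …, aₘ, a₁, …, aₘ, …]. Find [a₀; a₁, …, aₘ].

[13; 2, 1, 12, 1, 2, 26]

a₀ = ⌊√178⌋ = 13.
With m₀=0, d₀=1 and mₖ₊₁ = dₖaₖ − mₖ, dₖ₊₁ = (n − mₖ₊₁²)/dₖ, aₖ₊₁ = ⌊(a₀+mₖ₊₁)/dₖ₊₁⌋:
  k=1: m=13, d=9, a=2
  k=2: m=5, d=17, a=1
  k=3: m=12, d=2, a=12
  k=4: m=12, d=17, a=1
  k=5: m=5, d=9, a=2
  k=6: m=13, d=1, a=26
d=1 and a=2a₀=26 at k=6, so the next step gives (m, d) = (13, 9) again — its k=1 value — and the period has length 6.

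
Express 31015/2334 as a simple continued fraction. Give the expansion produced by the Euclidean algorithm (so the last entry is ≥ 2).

31015 = 13×2334 + 673
2334 = 3×673 + 315
673 = 2×315 + 43
315 = 7×43 + 14
43 = 3×14 + 1
14 = 14×1 + 0  (stop)
So 31015/2334 = [13; 3, 2, 7, 3, 14].

[13; 3, 2, 7, 3, 14]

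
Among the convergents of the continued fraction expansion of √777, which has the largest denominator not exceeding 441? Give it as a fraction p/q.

12237/439

√777 = [27; 1, 6, 1, 54, …] (period length 4).
Convergents:
  p_0/q_0 = 27/1
  p_1/q_1 = 28/1
  p_2/q_2 = 195/7
  p_3/q_3 = 223/8
  p_4/q_4 = 12237/439
  p_5/q_5 = 12460/447
q_4 = 439 ≤ 441 < 447 = q_5, so the answer is 12237/439.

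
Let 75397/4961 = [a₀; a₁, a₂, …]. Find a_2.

19

75397 = 15·4961 + 982   →  a_0 = 15
4961 = 5·982 + 51   →  a_1 = 5
982 = 19·51 + 13   →  a_2 = 19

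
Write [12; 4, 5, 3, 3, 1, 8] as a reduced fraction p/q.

Using pₖ = aₖpₖ₋₁ + pₖ₋₂ and qₖ = aₖqₖ₋₁ + qₖ₋₂:
  k=0: a=12, p=12, q=1
  k=1: a=4, p=49, q=4
  k=2: a=5, p=257, q=21
  k=3: a=3, p=820, q=67
  k=4: a=3, p=2717, q=222
  k=5: a=1, p=3537, q=289
  k=6: a=8, p=31013, q=2534

31013/2534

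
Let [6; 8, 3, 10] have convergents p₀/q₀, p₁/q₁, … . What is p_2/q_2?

Using pₖ = aₖpₖ₋₁ + pₖ₋₂, qₖ = aₖqₖ₋₁ + qₖ₋₂ (with p₋₁=1, p₋₂=0, q₋₁=0, q₋₂=1):
  k=0: a=6, p=6, q=1
  k=1: a=8, p=49, q=8
  k=2: a=3, p=153, q=25

153/25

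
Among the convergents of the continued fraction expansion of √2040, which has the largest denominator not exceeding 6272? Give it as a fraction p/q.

√2040 = [45; 6, 90, …] (period length 2).
Convergents:
  p_0/q_0 = 45/1
  p_1/q_1 = 271/6
  p_2/q_2 = 24435/541
  p_3/q_3 = 146881/3252
  p_4/q_4 = 13243725/293221
q_3 = 3252 ≤ 6272 < 293221 = q_4, so the answer is 146881/3252.

146881/3252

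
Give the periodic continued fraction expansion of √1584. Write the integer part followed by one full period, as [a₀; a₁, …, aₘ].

a₀ = ⌊√1584⌋ = 39.
With m₀=0, d₀=1 and mₖ₊₁ = dₖaₖ − mₖ, dₖ₊₁ = (n − mₖ₊₁²)/dₖ, aₖ₊₁ = ⌊(a₀+mₖ₊₁)/dₖ₊₁⌋:
  k=1: m=39, d=63, a=1
  k=2: m=24, d=16, a=3
  k=3: m=24, d=63, a=1
  k=4: m=39, d=1, a=78
d=1 and a=2a₀=78 at k=4, so the next step gives (m, d) = (39, 63) again — its k=1 value — and the period has length 4.

[39; 1, 3, 1, 78]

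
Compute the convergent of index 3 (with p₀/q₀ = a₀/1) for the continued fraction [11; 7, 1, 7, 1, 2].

Using pₖ = aₖpₖ₋₁ + pₖ₋₂, qₖ = aₖqₖ₋₁ + qₖ₋₂ (with p₋₁=1, p₋₂=0, q₋₁=0, q₋₂=1):
  k=0: a=11, p=11, q=1
  k=1: a=7, p=78, q=7
  k=2: a=1, p=89, q=8
  k=3: a=7, p=701, q=63

701/63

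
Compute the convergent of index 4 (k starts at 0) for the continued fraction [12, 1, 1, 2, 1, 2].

88/7

Using pₖ = aₖpₖ₋₁ + pₖ₋₂, qₖ = aₖqₖ₋₁ + qₖ₋₂ (with p₋₁=1, p₋₂=0, q₋₁=0, q₋₂=1):
  k=0: a=12, p=12, q=1
  k=1: a=1, p=13, q=1
  k=2: a=1, p=25, q=2
  k=3: a=2, p=63, q=5
  k=4: a=1, p=88, q=7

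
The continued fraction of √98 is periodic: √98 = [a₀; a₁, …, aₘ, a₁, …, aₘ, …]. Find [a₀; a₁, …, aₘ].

a₀ = ⌊√98⌋ = 9.
With m₀=0, d₀=1 and mₖ₊₁ = dₖaₖ − mₖ, dₖ₊₁ = (n − mₖ₊₁²)/dₖ, aₖ₊₁ = ⌊(a₀+mₖ₊₁)/dₖ₊₁⌋:
  k=1: m=9, d=17, a=1
  k=2: m=8, d=2, a=8
  k=3: m=8, d=17, a=1
  k=4: m=9, d=1, a=18
d=1 and a=2a₀=18 at k=4, so the next step gives (m, d) = (9, 17) again — its k=1 value — and the period has length 4.

[9; 1, 8, 1, 18]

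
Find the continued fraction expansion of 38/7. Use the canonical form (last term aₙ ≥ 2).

[5; 2, 3]

38 = 5·7 + 3
7 = 2·3 + 1
3 = 3·1 + 0  (stop)
So 38/7 = [5; 2, 3].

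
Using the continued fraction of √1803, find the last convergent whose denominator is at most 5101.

203137/4784

√1803 = [42; 2, 6, 28, 6, 2, 84, …] (period length 6).
Convergents:
  p_0/q_0 = 42/1
  p_1/q_1 = 85/2
  p_2/q_2 = 552/13
  p_3/q_3 = 15541/366
  p_4/q_4 = 93798/2209
  p_5/q_5 = 203137/4784
  p_6/q_6 = 17157306/404065
q_5 = 4784 ≤ 5101 < 404065 = q_6, so the answer is 203137/4784.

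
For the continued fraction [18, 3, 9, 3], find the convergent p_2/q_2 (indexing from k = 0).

513/28

Using pₖ = aₖpₖ₋₁ + pₖ₋₂, qₖ = aₖqₖ₋₁ + qₖ₋₂ (with p₋₁=1, p₋₂=0, q₋₁=0, q₋₂=1):
  k=0: a=18, p=18, q=1
  k=1: a=3, p=55, q=3
  k=2: a=9, p=513, q=28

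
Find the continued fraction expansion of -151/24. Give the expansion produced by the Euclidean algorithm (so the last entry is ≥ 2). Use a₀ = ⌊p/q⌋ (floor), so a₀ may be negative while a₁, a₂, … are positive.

[-7; 1, 2, 2, 3]

-151 = -7×24 + 17
24 = 1×17 + 7
17 = 2×7 + 3
7 = 2×3 + 1
3 = 3×1 + 0  (stop)
So -151/24 = [-7; 1, 2, 2, 3].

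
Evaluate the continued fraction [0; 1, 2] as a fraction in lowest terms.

2/3

Using pₖ = aₖpₖ₋₁ + pₖ₋₂ and qₖ = aₖqₖ₋₁ + qₖ₋₂:
  k=0: a=0, p=0, q=1
  k=1: a=1, p=1, q=1
  k=2: a=2, p=2, q=3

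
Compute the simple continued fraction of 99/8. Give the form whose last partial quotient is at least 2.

[12; 2, 1, 2]

99 = 12×8 + 3
8 = 2×3 + 2
3 = 1×2 + 1
2 = 2×1 + 0  (stop)
So 99/8 = [12; 2, 1, 2].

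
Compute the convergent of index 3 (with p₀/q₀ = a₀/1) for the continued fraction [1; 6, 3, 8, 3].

183/158

Using pₖ = aₖpₖ₋₁ + pₖ₋₂, qₖ = aₖqₖ₋₁ + qₖ₋₂ (with p₋₁=1, p₋₂=0, q₋₁=0, q₋₂=1):
  k=0: a=1, p=1, q=1
  k=1: a=6, p=7, q=6
  k=2: a=3, p=22, q=19
  k=3: a=8, p=183, q=158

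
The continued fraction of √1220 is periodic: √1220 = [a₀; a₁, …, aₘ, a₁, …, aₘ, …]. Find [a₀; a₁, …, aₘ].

a₀ = ⌊√1220⌋ = 34.
With m₀=0, d₀=1 and mₖ₊₁ = dₖaₖ − mₖ, dₖ₊₁ = (n − mₖ₊₁²)/dₖ, aₖ₊₁ = ⌊(a₀+mₖ₊₁)/dₖ₊₁⌋:
  k=1: m=34, d=64, a=1
  k=2: m=30, d=5, a=12
  k=3: m=30, d=64, a=1
  k=4: m=34, d=1, a=68
d=1 and a=2a₀=68 at k=4, so the next step gives (m, d) = (34, 64) again — its k=1 value — and the period has length 4.

[34; 1, 12, 1, 68]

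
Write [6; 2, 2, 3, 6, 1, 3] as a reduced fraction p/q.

3071/479

Using pₖ = aₖpₖ₋₁ + pₖ₋₂ and qₖ = aₖqₖ₋₁ + qₖ₋₂:
  k=0: a=6, p=6, q=1
  k=1: a=2, p=13, q=2
  k=2: a=2, p=32, q=5
  k=3: a=3, p=109, q=17
  k=4: a=6, p=686, q=107
  k=5: a=1, p=795, q=124
  k=6: a=3, p=3071, q=479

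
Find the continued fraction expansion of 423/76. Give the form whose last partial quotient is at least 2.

[5; 1, 1, 3, 3, 3]

423 = 5·76 + 43
76 = 1·43 + 33
43 = 1·33 + 10
33 = 3·10 + 3
10 = 3·3 + 1
3 = 3·1 + 0  (stop)
So 423/76 = [5; 1, 1, 3, 3, 3].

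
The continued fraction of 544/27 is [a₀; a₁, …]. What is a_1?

544 = 20·27 + 4   →  a_0 = 20
27 = 6·4 + 3   →  a_1 = 6

6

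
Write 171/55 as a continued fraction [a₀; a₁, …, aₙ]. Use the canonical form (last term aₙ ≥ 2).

171 = 3·55 + 6
55 = 9·6 + 1
6 = 6·1 + 0  (stop)
So 171/55 = [3; 9, 6].

[3; 9, 6]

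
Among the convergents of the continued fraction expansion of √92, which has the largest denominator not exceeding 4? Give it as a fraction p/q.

√92 = [9; 1, 1, 2, 4, 2, 1, 1, 18, …] (period length 8).
Convergents:
  p_0/q_0 = 9/1
  p_1/q_1 = 10/1
  p_2/q_2 = 19/2
  p_3/q_3 = 48/5
q_2 = 2 ≤ 4 < 5 = q_3, so the answer is 19/2.

19/2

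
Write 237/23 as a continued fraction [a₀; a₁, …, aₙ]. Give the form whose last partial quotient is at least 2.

237 = 10×23 + 7
23 = 3×7 + 2
7 = 3×2 + 1
2 = 2×1 + 0  (stop)
So 237/23 = [10; 3, 3, 2].

[10; 3, 3, 2]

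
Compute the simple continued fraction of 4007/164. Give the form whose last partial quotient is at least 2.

4007 = 24×164 + 71
164 = 2×71 + 22
71 = 3×22 + 5
22 = 4×5 + 2
5 = 2×2 + 1
2 = 2×1 + 0  (stop)
So 4007/164 = [24; 2, 3, 4, 2, 2].

[24; 2, 3, 4, 2, 2]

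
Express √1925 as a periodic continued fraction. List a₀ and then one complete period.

[43; 1, 6, 1, 86]

a₀ = ⌊√1925⌋ = 43.
With m₀=0, d₀=1 and mₖ₊₁ = dₖaₖ − mₖ, dₖ₊₁ = (n − mₖ₊₁²)/dₖ, aₖ₊₁ = ⌊(a₀+mₖ₊₁)/dₖ₊₁⌋:
  k=1: m=43, d=76, a=1
  k=2: m=33, d=11, a=6
  k=3: m=33, d=76, a=1
  k=4: m=43, d=1, a=86
d=1 and a=2a₀=86 at k=4, so the next step gives (m, d) = (43, 76) again — its k=1 value — and the period has length 4.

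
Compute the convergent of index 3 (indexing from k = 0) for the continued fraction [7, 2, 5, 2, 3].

179/24

Using pₖ = aₖpₖ₋₁ + pₖ₋₂, qₖ = aₖqₖ₋₁ + qₖ₋₂ (with p₋₁=1, p₋₂=0, q₋₁=0, q₋₂=1):
  k=0: a=7, p=7, q=1
  k=1: a=2, p=15, q=2
  k=2: a=5, p=82, q=11
  k=3: a=2, p=179, q=24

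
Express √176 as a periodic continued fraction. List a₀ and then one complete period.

a₀ = ⌊√176⌋ = 13.
With m₀=0, d₀=1 and mₖ₊₁ = dₖaₖ − mₖ, dₖ₊₁ = (n − mₖ₊₁²)/dₖ, aₖ₊₁ = ⌊(a₀+mₖ₊₁)/dₖ₊₁⌋:
  k=1: m=13, d=7, a=3
  k=2: m=8, d=16, a=1
  k=3: m=8, d=7, a=3
  k=4: m=13, d=1, a=26
d=1 and a=2a₀=26 at k=4, so the next step gives (m, d) = (13, 7) again — its k=1 value — and the period has length 4.

[13; 3, 1, 3, 26]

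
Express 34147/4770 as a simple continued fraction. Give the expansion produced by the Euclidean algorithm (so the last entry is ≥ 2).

34147 = 7*4770 + 757
4770 = 6*757 + 228
757 = 3*228 + 73
228 = 3*73 + 9
73 = 8*9 + 1
9 = 9*1 + 0  (stop)
So 34147/4770 = [7; 6, 3, 3, 8, 9].

[7; 6, 3, 3, 8, 9]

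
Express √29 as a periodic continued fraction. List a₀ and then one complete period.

[5; 2, 1, 1, 2, 10]

a₀ = ⌊√29⌋ = 5.
With m₀=0, d₀=1 and mₖ₊₁ = dₖaₖ − mₖ, dₖ₊₁ = (n − mₖ₊₁²)/dₖ, aₖ₊₁ = ⌊(a₀+mₖ₊₁)/dₖ₊₁⌋:
  k=1: m=5, d=4, a=2
  k=2: m=3, d=5, a=1
  k=3: m=2, d=5, a=1
  k=4: m=3, d=4, a=2
  k=5: m=5, d=1, a=10
d=1 and a=2a₀=10 at k=5, so the next step gives (m, d) = (5, 4) again — its k=1 value — and the period has length 5.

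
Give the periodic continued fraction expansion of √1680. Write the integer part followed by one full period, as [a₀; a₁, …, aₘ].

a₀ = ⌊√1680⌋ = 40.
With m₀=0, d₀=1 and mₖ₊₁ = dₖaₖ − mₖ, dₖ₊₁ = (n − mₖ₊₁²)/dₖ, aₖ₊₁ = ⌊(a₀+mₖ₊₁)/dₖ₊₁⌋:
  k=1: m=40, d=80, a=1
  k=2: m=40, d=1, a=80
d=1 and a=2a₀=80 at k=2, so the next step gives (m, d) = (40, 80) again — its k=1 value — and the period has length 2.

[40; 1, 80]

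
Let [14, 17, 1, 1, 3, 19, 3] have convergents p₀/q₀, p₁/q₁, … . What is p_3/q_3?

Using pₖ = aₖpₖ₋₁ + pₖ₋₂, qₖ = aₖqₖ₋₁ + qₖ₋₂ (with p₋₁=1, p₋₂=0, q₋₁=0, q₋₂=1):
  k=0: a=14, p=14, q=1
  k=1: a=17, p=239, q=17
  k=2: a=1, p=253, q=18
  k=3: a=1, p=492, q=35

492/35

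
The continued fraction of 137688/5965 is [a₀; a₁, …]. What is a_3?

16

137688 = 23·5965 + 493   →  a_0 = 23
5965 = 12·493 + 49   →  a_1 = 12
493 = 10·49 + 3   →  a_2 = 10
49 = 16·3 + 1   →  a_3 = 16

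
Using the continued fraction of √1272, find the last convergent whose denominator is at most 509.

√1272 = [35; 1, 1, 1, 70, …] (period length 4).
Convergents:
  p_0/q_0 = 35/1
  p_1/q_1 = 36/1
  p_2/q_2 = 71/2
  p_3/q_3 = 107/3
  p_4/q_4 = 7561/212
  p_5/q_5 = 7668/215
  p_6/q_6 = 15229/427
  p_7/q_7 = 22897/642
q_6 = 427 ≤ 509 < 642 = q_7, so the answer is 15229/427.

15229/427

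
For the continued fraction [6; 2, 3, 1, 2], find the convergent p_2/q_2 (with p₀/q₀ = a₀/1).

Using pₖ = aₖpₖ₋₁ + pₖ₋₂, qₖ = aₖqₖ₋₁ + qₖ₋₂ (with p₋₁=1, p₋₂=0, q₋₁=0, q₋₂=1):
  k=0: a=6, p=6, q=1
  k=1: a=2, p=13, q=2
  k=2: a=3, p=45, q=7

45/7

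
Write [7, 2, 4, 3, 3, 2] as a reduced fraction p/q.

1646/221

Using pₖ = aₖpₖ₋₁ + pₖ₋₂ and qₖ = aₖqₖ₋₁ + qₖ₋₂:
  k=0: a=7, p=7, q=1
  k=1: a=2, p=15, q=2
  k=2: a=4, p=67, q=9
  k=3: a=3, p=216, q=29
  k=4: a=3, p=715, q=96
  k=5: a=2, p=1646, q=221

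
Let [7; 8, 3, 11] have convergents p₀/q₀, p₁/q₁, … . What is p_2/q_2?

Using pₖ = aₖpₖ₋₁ + pₖ₋₂, qₖ = aₖqₖ₋₁ + qₖ₋₂ (with p₋₁=1, p₋₂=0, q₋₁=0, q₋₂=1):
  k=0: a=7, p=7, q=1
  k=1: a=8, p=57, q=8
  k=2: a=3, p=178, q=25

178/25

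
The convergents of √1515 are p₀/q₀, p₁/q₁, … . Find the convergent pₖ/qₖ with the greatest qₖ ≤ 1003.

√1515 = [38; 1, 11, 1, 76, …] (period length 4).
Convergents:
  p_0/q_0 = 38/1
  p_1/q_1 = 39/1
  p_2/q_2 = 467/12
  p_3/q_3 = 506/13
  p_4/q_4 = 38923/1000
  p_5/q_5 = 39429/1013
q_4 = 1000 ≤ 1003 < 1013 = q_5, so the answer is 38923/1000.

38923/1000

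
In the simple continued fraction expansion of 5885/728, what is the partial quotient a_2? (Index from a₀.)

1

5885 = 8·728 + 61   →  a_0 = 8
728 = 11·61 + 57   →  a_1 = 11
61 = 1·57 + 4   →  a_2 = 1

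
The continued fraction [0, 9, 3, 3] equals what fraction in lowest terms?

Fold from the inside: start with 3/1.
  3 + 1/3 = 10/3
  9 + 3/10 = 93/10
  0 + 10/93 = 10/93

10/93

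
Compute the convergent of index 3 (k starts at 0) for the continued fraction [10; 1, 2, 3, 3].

107/10

Using pₖ = aₖpₖ₋₁ + pₖ₋₂, qₖ = aₖqₖ₋₁ + qₖ₋₂ (with p₋₁=1, p₋₂=0, q₋₁=0, q₋₂=1):
  k=0: a=10, p=10, q=1
  k=1: a=1, p=11, q=1
  k=2: a=2, p=32, q=3
  k=3: a=3, p=107, q=10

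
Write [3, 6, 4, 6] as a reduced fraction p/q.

493/156

Using pₖ = aₖpₖ₋₁ + pₖ₋₂ and qₖ = aₖqₖ₋₁ + qₖ₋₂:
  k=0: a=3, p=3, q=1
  k=1: a=6, p=19, q=6
  k=2: a=4, p=79, q=25
  k=3: a=6, p=493, q=156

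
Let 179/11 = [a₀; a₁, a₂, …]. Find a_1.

179 = 16·11 + 3   →  a_0 = 16
11 = 3·3 + 2   →  a_1 = 3

3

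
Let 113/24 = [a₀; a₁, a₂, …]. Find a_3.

113 = 4·24 + 17   →  a_0 = 4
24 = 1·17 + 7   →  a_1 = 1
17 = 2·7 + 3   →  a_2 = 2
7 = 2·3 + 1   →  a_3 = 2

2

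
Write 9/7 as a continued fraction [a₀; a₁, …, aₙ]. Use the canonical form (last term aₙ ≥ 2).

[1; 3, 2]

9 = 1×7 + 2
7 = 3×2 + 1
2 = 2×1 + 0  (stop)
So 9/7 = [1; 3, 2].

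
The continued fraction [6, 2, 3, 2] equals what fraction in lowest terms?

103/16

Fold from the inside: start with 2/1.
  3 + 1/2 = 7/2
  2 + 2/7 = 16/7
  6 + 7/16 = 103/16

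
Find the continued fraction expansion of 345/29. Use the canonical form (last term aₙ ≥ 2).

[11; 1, 8, 1, 2]

345 = 11×29 + 26
29 = 1×26 + 3
26 = 8×3 + 2
3 = 1×2 + 1
2 = 2×1 + 0  (stop)
So 345/29 = [11; 1, 8, 1, 2].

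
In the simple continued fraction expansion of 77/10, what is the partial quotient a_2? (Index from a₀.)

2

77 = 7·10 + 7   →  a_0 = 7
10 = 1·7 + 3   →  a_1 = 1
7 = 2·3 + 1   →  a_2 = 2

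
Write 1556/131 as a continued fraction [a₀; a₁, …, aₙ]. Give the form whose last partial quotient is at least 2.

1556 = 11*131 + 115
131 = 1*115 + 16
115 = 7*16 + 3
16 = 5*3 + 1
3 = 3*1 + 0  (stop)
So 1556/131 = [11; 1, 7, 5, 3].

[11; 1, 7, 5, 3]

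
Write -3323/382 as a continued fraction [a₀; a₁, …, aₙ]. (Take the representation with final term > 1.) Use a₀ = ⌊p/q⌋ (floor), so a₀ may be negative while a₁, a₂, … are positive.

-3323 = -9·382 + 115
382 = 3·115 + 37
115 = 3·37 + 4
37 = 9·4 + 1
4 = 4·1 + 0  (stop)
So -3323/382 = [-9; 3, 3, 9, 4].

[-9; 3, 3, 9, 4]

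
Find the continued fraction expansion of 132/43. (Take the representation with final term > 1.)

132 = 3·43 + 3
43 = 14·3 + 1
3 = 3·1 + 0  (stop)
So 132/43 = [3; 14, 3].

[3; 14, 3]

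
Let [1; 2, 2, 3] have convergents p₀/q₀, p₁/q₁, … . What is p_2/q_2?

Using pₖ = aₖpₖ₋₁ + pₖ₋₂, qₖ = aₖqₖ₋₁ + qₖ₋₂ (with p₋₁=1, p₋₂=0, q₋₁=0, q₋₂=1):
  k=0: a=1, p=1, q=1
  k=1: a=2, p=3, q=2
  k=2: a=2, p=7, q=5

7/5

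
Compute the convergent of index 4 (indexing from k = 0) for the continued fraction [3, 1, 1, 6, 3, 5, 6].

Using pₖ = aₖpₖ₋₁ + pₖ₋₂, qₖ = aₖqₖ₋₁ + qₖ₋₂ (with p₋₁=1, p₋₂=0, q₋₁=0, q₋₂=1):
  k=0: a=3, p=3, q=1
  k=1: a=1, p=4, q=1
  k=2: a=1, p=7, q=2
  k=3: a=6, p=46, q=13
  k=4: a=3, p=145, q=41

145/41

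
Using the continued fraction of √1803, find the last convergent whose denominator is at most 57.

√1803 = [42; 2, 6, 28, 6, 2, 84, …] (period length 6).
Convergents:
  p_0/q_0 = 42/1
  p_1/q_1 = 85/2
  p_2/q_2 = 552/13
  p_3/q_3 = 15541/366
q_2 = 13 ≤ 57 < 366 = q_3, so the answer is 552/13.

552/13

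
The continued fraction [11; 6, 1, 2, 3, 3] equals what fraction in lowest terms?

2464/221

Fold from the inside: start with 3/1.
  3 + 1/3 = 10/3
  2 + 3/10 = 23/10
  1 + 10/23 = 33/23
  6 + 23/33 = 221/33
  11 + 33/221 = 2464/221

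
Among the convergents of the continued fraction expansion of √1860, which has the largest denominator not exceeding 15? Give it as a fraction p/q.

√1860 = [43; 7, 1, 4, 1, 7, 86, …] (period length 6).
Convergents:
  p_0/q_0 = 43/1
  p_1/q_1 = 302/7
  p_2/q_2 = 345/8
  p_3/q_3 = 1682/39
q_2 = 8 ≤ 15 < 39 = q_3, so the answer is 345/8.

345/8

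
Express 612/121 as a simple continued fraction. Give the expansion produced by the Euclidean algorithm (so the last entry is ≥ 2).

612 = 5*121 + 7
121 = 17*7 + 2
7 = 3*2 + 1
2 = 2*1 + 0  (stop)
So 612/121 = [5; 17, 3, 2].

[5; 17, 3, 2]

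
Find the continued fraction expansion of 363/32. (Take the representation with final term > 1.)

363 = 11·32 + 11
32 = 2·11 + 10
11 = 1·10 + 1
10 = 10·1 + 0  (stop)
So 363/32 = [11; 2, 1, 10].

[11; 2, 1, 10]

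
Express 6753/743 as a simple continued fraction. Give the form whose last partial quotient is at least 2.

6753 = 9*743 + 66
743 = 11*66 + 17
66 = 3*17 + 15
17 = 1*15 + 2
15 = 7*2 + 1
2 = 2*1 + 0  (stop)
So 6753/743 = [9; 11, 3, 1, 7, 2].

[9; 11, 3, 1, 7, 2]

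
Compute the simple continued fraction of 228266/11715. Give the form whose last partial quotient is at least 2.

[19; 2, 16, 10, 1, 2, 3, 3]

228266 = 19×11715 + 5681
11715 = 2×5681 + 353
5681 = 16×353 + 33
353 = 10×33 + 23
33 = 1×23 + 10
23 = 2×10 + 3
10 = 3×3 + 1
3 = 3×1 + 0  (stop)
So 228266/11715 = [19; 2, 16, 10, 1, 2, 3, 3].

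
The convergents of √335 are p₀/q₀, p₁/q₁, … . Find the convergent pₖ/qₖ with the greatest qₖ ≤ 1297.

√335 = [18; 3, 3, 3, 36, …] (period length 4).
Convergents:
  p_0/q_0 = 18/1
  p_1/q_1 = 55/3
  p_2/q_2 = 183/10
  p_3/q_3 = 604/33
  p_4/q_4 = 21927/1198
  p_5/q_5 = 66385/3627
q_4 = 1198 ≤ 1297 < 3627 = q_5, so the answer is 21927/1198.

21927/1198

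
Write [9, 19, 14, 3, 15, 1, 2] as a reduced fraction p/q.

356132/39341

Fold from the inside: start with 2/1.
  1 + 1/2 = 3/2
  15 + 2/3 = 47/3
  3 + 3/47 = 144/47
  14 + 47/144 = 2063/144
  19 + 144/2063 = 39341/2063
  9 + 2063/39341 = 356132/39341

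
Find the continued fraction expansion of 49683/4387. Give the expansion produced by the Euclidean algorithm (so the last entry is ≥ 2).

49683 = 11·4387 + 1426
4387 = 3·1426 + 109
1426 = 13·109 + 9
109 = 12·9 + 1
9 = 9·1 + 0  (stop)
So 49683/4387 = [11; 3, 13, 12, 9].

[11; 3, 13, 12, 9]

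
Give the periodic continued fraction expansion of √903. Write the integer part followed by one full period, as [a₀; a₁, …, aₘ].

a₀ = ⌊√903⌋ = 30.
With m₀=0, d₀=1 and mₖ₊₁ = dₖaₖ − mₖ, dₖ₊₁ = (n − mₖ₊₁²)/dₖ, aₖ₊₁ = ⌊(a₀+mₖ₊₁)/dₖ₊₁⌋:
  k=1: m=30, d=3, a=20
  k=2: m=30, d=1, a=60
d=1 and a=2a₀=60 at k=2, so the next step gives (m, d) = (30, 3) again — its k=1 value — and the period has length 2.

[30; 20, 60]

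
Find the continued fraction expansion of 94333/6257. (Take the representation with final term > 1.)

[15; 13, 11, 8, 1, 1, 2]

94333 = 15*6257 + 478
6257 = 13*478 + 43
478 = 11*43 + 5
43 = 8*5 + 3
5 = 1*3 + 2
3 = 1*2 + 1
2 = 2*1 + 0  (stop)
So 94333/6257 = [15; 13, 11, 8, 1, 1, 2].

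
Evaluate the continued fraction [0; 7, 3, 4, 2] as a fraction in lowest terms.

29/212

Fold from the inside: start with 2/1.
  4 + 1/2 = 9/2
  3 + 2/9 = 29/9
  7 + 9/29 = 212/29
  0 + 29/212 = 29/212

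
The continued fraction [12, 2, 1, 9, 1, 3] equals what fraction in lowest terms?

1543/125

Using pₖ = aₖpₖ₋₁ + pₖ₋₂ and qₖ = aₖqₖ₋₁ + qₖ₋₂:
  k=0: a=12, p=12, q=1
  k=1: a=2, p=25, q=2
  k=2: a=1, p=37, q=3
  k=3: a=9, p=358, q=29
  k=4: a=1, p=395, q=32
  k=5: a=3, p=1543, q=125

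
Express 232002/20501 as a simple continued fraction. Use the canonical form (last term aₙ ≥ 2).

[11; 3, 6, 3, 5, 2, 9, 3]

232002 = 11*20501 + 6491
20501 = 3*6491 + 1028
6491 = 6*1028 + 323
1028 = 3*323 + 59
323 = 5*59 + 28
59 = 2*28 + 3
28 = 9*3 + 1
3 = 3*1 + 0  (stop)
So 232002/20501 = [11; 3, 6, 3, 5, 2, 9, 3].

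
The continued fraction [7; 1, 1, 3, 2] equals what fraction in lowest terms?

Fold from the inside: start with 2/1.
  3 + 1/2 = 7/2
  1 + 2/7 = 9/7
  1 + 7/9 = 16/9
  7 + 9/16 = 121/16

121/16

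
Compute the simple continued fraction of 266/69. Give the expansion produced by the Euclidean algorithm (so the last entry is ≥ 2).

[3; 1, 5, 1, 9]

266 = 3*69 + 59
69 = 1*59 + 10
59 = 5*10 + 9
10 = 1*9 + 1
9 = 9*1 + 0  (stop)
So 266/69 = [3; 1, 5, 1, 9].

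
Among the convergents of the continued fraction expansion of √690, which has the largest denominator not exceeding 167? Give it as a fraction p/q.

√690 = [26; 3, 1, 2, 1, 3, 52, …] (period length 6).
Convergents:
  p_0/q_0 = 26/1
  p_1/q_1 = 79/3
  p_2/q_2 = 105/4
  p_3/q_3 = 289/11
  p_4/q_4 = 394/15
  p_5/q_5 = 1471/56
  p_6/q_6 = 76886/2927
q_5 = 56 ≤ 167 < 2927 = q_6, so the answer is 1471/56.

1471/56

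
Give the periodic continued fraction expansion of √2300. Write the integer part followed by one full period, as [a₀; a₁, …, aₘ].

a₀ = ⌊√2300⌋ = 47.

[47; 1, 22, 1, 94]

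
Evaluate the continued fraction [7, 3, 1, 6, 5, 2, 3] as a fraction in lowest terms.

7651/1054

Fold from the inside: start with 3/1.
  2 + 1/3 = 7/3
  5 + 3/7 = 38/7
  6 + 7/38 = 235/38
  1 + 38/235 = 273/235
  3 + 235/273 = 1054/273
  7 + 273/1054 = 7651/1054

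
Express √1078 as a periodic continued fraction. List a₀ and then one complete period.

a₀ = ⌊√1078⌋ = 32.
With m₀=0, d₀=1 and mₖ₊₁ = dₖaₖ − mₖ, dₖ₊₁ = (n − mₖ₊₁²)/dₖ, aₖ₊₁ = ⌊(a₀+mₖ₊₁)/dₖ₊₁⌋:
  k=1: m=32, d=54, a=1
  k=2: m=22, d=11, a=4
  k=3: m=22, d=54, a=1
  k=4: m=32, d=1, a=64
d=1 and a=2a₀=64 at k=4, so the next step gives (m, d) = (32, 54) again — its k=1 value — and the period has length 4.

[32; 1, 4, 1, 64]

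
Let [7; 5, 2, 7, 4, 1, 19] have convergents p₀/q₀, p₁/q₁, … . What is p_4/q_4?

2435/339

Using pₖ = aₖpₖ₋₁ + pₖ₋₂, qₖ = aₖqₖ₋₁ + qₖ₋₂ (with p₋₁=1, p₋₂=0, q₋₁=0, q₋₂=1):
  k=0: a=7, p=7, q=1
  k=1: a=5, p=36, q=5
  k=2: a=2, p=79, q=11
  k=3: a=7, p=589, q=82
  k=4: a=4, p=2435, q=339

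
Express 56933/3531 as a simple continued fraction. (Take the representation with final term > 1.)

56933 = 16·3531 + 437
3531 = 8·437 + 35
437 = 12·35 + 17
35 = 2·17 + 1
17 = 17·1 + 0  (stop)
So 56933/3531 = [16; 8, 12, 2, 17].

[16; 8, 12, 2, 17]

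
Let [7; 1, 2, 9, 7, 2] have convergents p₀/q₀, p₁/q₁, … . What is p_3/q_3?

215/28

Using pₖ = aₖpₖ₋₁ + pₖ₋₂, qₖ = aₖqₖ₋₁ + qₖ₋₂ (with p₋₁=1, p₋₂=0, q₋₁=0, q₋₂=1):
  k=0: a=7, p=7, q=1
  k=1: a=1, p=8, q=1
  k=2: a=2, p=23, q=3
  k=3: a=9, p=215, q=28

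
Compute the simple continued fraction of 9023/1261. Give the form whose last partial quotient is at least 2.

9023 = 7·1261 + 196
1261 = 6·196 + 85
196 = 2·85 + 26
85 = 3·26 + 7
26 = 3·7 + 5
7 = 1·5 + 2
5 = 2·2 + 1
2 = 2·1 + 0  (stop)
So 9023/1261 = [7; 6, 2, 3, 3, 1, 2, 2].

[7; 6, 2, 3, 3, 1, 2, 2]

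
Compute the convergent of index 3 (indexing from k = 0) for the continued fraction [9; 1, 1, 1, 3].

29/3

Using pₖ = aₖpₖ₋₁ + pₖ₋₂, qₖ = aₖqₖ₋₁ + qₖ₋₂ (with p₋₁=1, p₋₂=0, q₋₁=0, q₋₂=1):
  k=0: a=9, p=9, q=1
  k=1: a=1, p=10, q=1
  k=2: a=1, p=19, q=2
  k=3: a=1, p=29, q=3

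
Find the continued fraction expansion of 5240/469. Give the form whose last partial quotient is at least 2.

5240 = 11*469 + 81
469 = 5*81 + 64
81 = 1*64 + 17
64 = 3*17 + 13
17 = 1*13 + 4
13 = 3*4 + 1
4 = 4*1 + 0  (stop)
So 5240/469 = [11; 5, 1, 3, 1, 3, 4].

[11; 5, 1, 3, 1, 3, 4]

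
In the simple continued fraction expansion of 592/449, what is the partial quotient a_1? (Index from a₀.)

3

592 = 1·449 + 143   →  a_0 = 1
449 = 3·143 + 20   →  a_1 = 3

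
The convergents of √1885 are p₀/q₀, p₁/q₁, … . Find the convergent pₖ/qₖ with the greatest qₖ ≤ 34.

521/12

√1885 = [43; 2, 2, 2, 86, …] (period length 4).
Convergents:
  p_0/q_0 = 43/1
  p_1/q_1 = 87/2
  p_2/q_2 = 217/5
  p_3/q_3 = 521/12
  p_4/q_4 = 45023/1037
q_3 = 12 ≤ 34 < 1037 = q_4, so the answer is 521/12.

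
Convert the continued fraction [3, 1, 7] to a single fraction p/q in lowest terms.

Using pₖ = aₖpₖ₋₁ + pₖ₋₂ and qₖ = aₖqₖ₋₁ + qₖ₋₂:
  k=0: a=3, p=3, q=1
  k=1: a=1, p=4, q=1
  k=2: a=7, p=31, q=8

31/8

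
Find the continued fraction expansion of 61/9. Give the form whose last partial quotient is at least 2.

61 = 6×9 + 7
9 = 1×7 + 2
7 = 3×2 + 1
2 = 2×1 + 0  (stop)
So 61/9 = [6; 1, 3, 2].

[6; 1, 3, 2]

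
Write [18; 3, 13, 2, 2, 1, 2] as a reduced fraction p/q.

Fold from the inside: start with 2/1.
  1 + 1/2 = 3/2
  2 + 2/3 = 8/3
  2 + 3/8 = 19/8
  13 + 8/19 = 255/19
  3 + 19/255 = 784/255
  18 + 255/784 = 14367/784

14367/784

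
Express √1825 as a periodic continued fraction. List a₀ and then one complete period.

[42; 1, 2, 1, 1, 2, 1, 84]

a₀ = ⌊√1825⌋ = 42.
With m₀=0, d₀=1 and mₖ₊₁ = dₖaₖ − mₖ, dₖ₊₁ = (n − mₖ₊₁²)/dₖ, aₖ₊₁ = ⌊(a₀+mₖ₊₁)/dₖ₊₁⌋:
  k=1: m=42, d=61, a=1
  k=2: m=19, d=24, a=2
  k=3: m=29, d=41, a=1
  k=4: m=12, d=41, a=1
  k=5: m=29, d=24, a=2
  k=6: m=19, d=61, a=1
  k=7: m=42, d=1, a=84
d=1 and a=2a₀=84 at k=7, so the next step gives (m, d) = (42, 61) again — its k=1 value — and the period has length 7.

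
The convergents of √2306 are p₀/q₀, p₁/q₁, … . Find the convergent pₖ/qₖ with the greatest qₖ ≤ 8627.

√2306 = [48; 48, 96, …] (period length 2).
Convergents:
  p_0/q_0 = 48/1
  p_1/q_1 = 2305/48
  p_2/q_2 = 221328/4609
  p_3/q_3 = 10626049/221280
q_2 = 4609 ≤ 8627 < 221280 = q_3, so the answer is 221328/4609.

221328/4609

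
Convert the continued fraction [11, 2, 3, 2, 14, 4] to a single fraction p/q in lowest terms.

10751/940

Fold from the inside: start with 4/1.
  14 + 1/4 = 57/4
  2 + 4/57 = 118/57
  3 + 57/118 = 411/118
  2 + 118/411 = 940/411
  11 + 411/940 = 10751/940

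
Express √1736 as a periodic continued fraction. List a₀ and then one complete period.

[41; 1, 1, 1, 82]

a₀ = ⌊√1736⌋ = 41.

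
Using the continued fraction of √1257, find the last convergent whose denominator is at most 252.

8899/251

√1257 = [35; 2, 4, 1, 22, 1, 4, 2, 70, …] (period length 8).
Convergents:
  p_0/q_0 = 35/1
  p_1/q_1 = 71/2
  p_2/q_2 = 319/9
  p_3/q_3 = 390/11
  p_4/q_4 = 8899/251
  p_5/q_5 = 9289/262
q_4 = 251 ≤ 252 < 262 = q_5, so the answer is 8899/251.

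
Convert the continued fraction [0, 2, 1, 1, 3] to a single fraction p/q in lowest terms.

7/18

Using pₖ = aₖpₖ₋₁ + pₖ₋₂ and qₖ = aₖqₖ₋₁ + qₖ₋₂:
  k=0: a=0, p=0, q=1
  k=1: a=2, p=1, q=2
  k=2: a=1, p=1, q=3
  k=3: a=1, p=2, q=5
  k=4: a=3, p=7, q=18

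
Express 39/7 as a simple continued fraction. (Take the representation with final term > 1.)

[5; 1, 1, 3]

39 = 5·7 + 4
7 = 1·4 + 3
4 = 1·3 + 1
3 = 3·1 + 0  (stop)
So 39/7 = [5; 1, 1, 3].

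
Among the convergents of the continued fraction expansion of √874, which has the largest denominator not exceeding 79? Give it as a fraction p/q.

√874 = [29; 1, 1, 3, 2, 3, 1, 1, 58, …] (period length 8).
Convergents:
  p_0/q_0 = 29/1
  p_1/q_1 = 30/1
  p_2/q_2 = 59/2
  p_3/q_3 = 207/7
  p_4/q_4 = 473/16
  p_5/q_5 = 1626/55
  p_6/q_6 = 2099/71
  p_7/q_7 = 3725/126
q_6 = 71 ≤ 79 < 126 = q_7, so the answer is 2099/71.

2099/71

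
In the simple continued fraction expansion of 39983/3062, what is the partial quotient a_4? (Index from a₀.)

1

39983 = 13·3062 + 177   →  a_0 = 13
3062 = 17·177 + 53   →  a_1 = 17
177 = 3·53 + 18   →  a_2 = 3
53 = 2·18 + 17   →  a_3 = 2
18 = 1·17 + 1   →  a_4 = 1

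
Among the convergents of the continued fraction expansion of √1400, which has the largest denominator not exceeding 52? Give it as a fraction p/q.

√1400 = [37; 2, 2, 2, 74, …] (period length 4).
Convergents:
  p_0/q_0 = 37/1
  p_1/q_1 = 75/2
  p_2/q_2 = 187/5
  p_3/q_3 = 449/12
  p_4/q_4 = 33413/893
q_3 = 12 ≤ 52 < 893 = q_4, so the answer is 449/12.

449/12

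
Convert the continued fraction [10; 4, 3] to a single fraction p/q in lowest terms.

Using pₖ = aₖpₖ₋₁ + pₖ₋₂ and qₖ = aₖqₖ₋₁ + qₖ₋₂:
  k=0: a=10, p=10, q=1
  k=1: a=4, p=41, q=4
  k=2: a=3, p=133, q=13

133/13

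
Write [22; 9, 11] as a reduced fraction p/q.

Using pₖ = aₖpₖ₋₁ + pₖ₋₂ and qₖ = aₖqₖ₋₁ + qₖ₋₂:
  k=0: a=22, p=22, q=1
  k=1: a=9, p=199, q=9
  k=2: a=11, p=2211, q=100

2211/100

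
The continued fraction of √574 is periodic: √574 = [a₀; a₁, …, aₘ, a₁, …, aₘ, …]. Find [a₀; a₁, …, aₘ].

a₀ = ⌊√574⌋ = 23.
With m₀=0, d₀=1 and mₖ₊₁ = dₖaₖ − mₖ, dₖ₊₁ = (n − mₖ₊₁²)/dₖ, aₖ₊₁ = ⌊(a₀+mₖ₊₁)/dₖ₊₁⌋:
  k=1: m=23, d=45, a=1
  k=2: m=22, d=2, a=22
  k=3: m=22, d=45, a=1
  k=4: m=23, d=1, a=46
d=1 and a=2a₀=46 at k=4, so the next step gives (m, d) = (23, 45) again — its k=1 value — and the period has length 4.

[23; 1, 22, 1, 46]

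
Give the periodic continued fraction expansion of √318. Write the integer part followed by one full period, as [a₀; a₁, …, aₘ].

a₀ = ⌊√318⌋ = 17.
With m₀=0, d₀=1 and mₖ₊₁ = dₖaₖ − mₖ, dₖ₊₁ = (n − mₖ₊₁²)/dₖ, aₖ₊₁ = ⌊(a₀+mₖ₊₁)/dₖ₊₁⌋:
  k=1: m=17, d=29, a=1
  k=2: m=12, d=6, a=4
  k=3: m=12, d=29, a=1
  k=4: m=17, d=1, a=34
d=1 and a=2a₀=34 at k=4, so the next step gives (m, d) = (17, 29) again — its k=1 value — and the period has length 4.

[17; 1, 4, 1, 34]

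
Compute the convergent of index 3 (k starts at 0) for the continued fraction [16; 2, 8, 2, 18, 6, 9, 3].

593/36

Using pₖ = aₖpₖ₋₁ + pₖ₋₂, qₖ = aₖqₖ₋₁ + qₖ₋₂ (with p₋₁=1, p₋₂=0, q₋₁=0, q₋₂=1):
  k=0: a=16, p=16, q=1
  k=1: a=2, p=33, q=2
  k=2: a=8, p=280, q=17
  k=3: a=2, p=593, q=36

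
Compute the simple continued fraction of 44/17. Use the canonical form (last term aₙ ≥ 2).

[2; 1, 1, 2, 3]

44 = 2·17 + 10
17 = 1·10 + 7
10 = 1·7 + 3
7 = 2·3 + 1
3 = 3·1 + 0  (stop)
So 44/17 = [2; 1, 1, 2, 3].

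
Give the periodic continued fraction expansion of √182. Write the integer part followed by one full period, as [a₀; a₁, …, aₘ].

[13; 2, 26]

a₀ = ⌊√182⌋ = 13.
With m₀=0, d₀=1 and mₖ₊₁ = dₖaₖ − mₖ, dₖ₊₁ = (n − mₖ₊₁²)/dₖ, aₖ₊₁ = ⌊(a₀+mₖ₊₁)/dₖ₊₁⌋:
  k=1: m=13, d=13, a=2
  k=2: m=13, d=1, a=26
d=1 and a=2a₀=26 at k=2, so the next step gives (m, d) = (13, 13) again — its k=1 value — and the period has length 2.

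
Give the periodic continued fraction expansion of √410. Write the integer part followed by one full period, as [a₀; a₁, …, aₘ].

[20; 4, 40]

a₀ = ⌊√410⌋ = 20.
With m₀=0, d₀=1 and mₖ₊₁ = dₖaₖ − mₖ, dₖ₊₁ = (n − mₖ₊₁²)/dₖ, aₖ₊₁ = ⌊(a₀+mₖ₊₁)/dₖ₊₁⌋:
  k=1: m=20, d=10, a=4
  k=2: m=20, d=1, a=40
d=1 and a=2a₀=40 at k=2, so the next step gives (m, d) = (20, 10) again — its k=1 value — and the period has length 2.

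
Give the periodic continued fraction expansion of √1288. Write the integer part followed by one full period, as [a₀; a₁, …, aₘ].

a₀ = ⌊√1288⌋ = 35.
With m₀=0, d₀=1 and mₖ₊₁ = dₖaₖ − mₖ, dₖ₊₁ = (n − mₖ₊₁²)/dₖ, aₖ₊₁ = ⌊(a₀+mₖ₊₁)/dₖ₊₁⌋:
  k=1: m=35, d=63, a=1
  k=2: m=28, d=8, a=7
  k=3: m=28, d=63, a=1
  k=4: m=35, d=1, a=70
d=1 and a=2a₀=70 at k=4, so the next step gives (m, d) = (35, 63) again — its k=1 value — and the period has length 4.

[35; 1, 7, 1, 70]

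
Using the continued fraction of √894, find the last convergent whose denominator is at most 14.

√894 = [29; 1, 8, 1, 58, …] (period length 4).
Convergents:
  p_0/q_0 = 29/1
  p_1/q_1 = 30/1
  p_2/q_2 = 269/9
  p_3/q_3 = 299/10
  p_4/q_4 = 17611/589
q_3 = 10 ≤ 14 < 589 = q_4, so the answer is 299/10.

299/10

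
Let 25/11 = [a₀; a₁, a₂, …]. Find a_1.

3

25 = 2·11 + 3   →  a_0 = 2
11 = 3·3 + 2   →  a_1 = 3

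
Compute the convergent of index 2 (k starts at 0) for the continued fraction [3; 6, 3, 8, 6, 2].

60/19

Using pₖ = aₖpₖ₋₁ + pₖ₋₂, qₖ = aₖqₖ₋₁ + qₖ₋₂ (with p₋₁=1, p₋₂=0, q₋₁=0, q₋₂=1):
  k=0: a=3, p=3, q=1
  k=1: a=6, p=19, q=6
  k=2: a=3, p=60, q=19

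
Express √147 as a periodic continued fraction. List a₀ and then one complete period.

a₀ = ⌊√147⌋ = 12.
With m₀=0, d₀=1 and mₖ₊₁ = dₖaₖ − mₖ, dₖ₊₁ = (n − mₖ₊₁²)/dₖ, aₖ₊₁ = ⌊(a₀+mₖ₊₁)/dₖ₊₁⌋:
  k=1: m=12, d=3, a=8
  k=2: m=12, d=1, a=24
d=1 and a=2a₀=24 at k=2, so the next step gives (m, d) = (12, 3) again — its k=1 value — and the period has length 2.

[12; 8, 24]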